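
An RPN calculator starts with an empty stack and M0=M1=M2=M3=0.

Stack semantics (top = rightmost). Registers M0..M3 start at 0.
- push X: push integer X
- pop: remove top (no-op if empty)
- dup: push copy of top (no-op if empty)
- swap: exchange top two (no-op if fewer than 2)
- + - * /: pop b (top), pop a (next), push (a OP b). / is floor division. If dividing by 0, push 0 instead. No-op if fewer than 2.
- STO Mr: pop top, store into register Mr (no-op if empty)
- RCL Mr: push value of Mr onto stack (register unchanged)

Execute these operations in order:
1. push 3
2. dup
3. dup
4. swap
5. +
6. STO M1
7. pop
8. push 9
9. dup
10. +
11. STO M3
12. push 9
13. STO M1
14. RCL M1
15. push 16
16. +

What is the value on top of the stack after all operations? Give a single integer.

Answer: 25

Derivation:
After op 1 (push 3): stack=[3] mem=[0,0,0,0]
After op 2 (dup): stack=[3,3] mem=[0,0,0,0]
After op 3 (dup): stack=[3,3,3] mem=[0,0,0,0]
After op 4 (swap): stack=[3,3,3] mem=[0,0,0,0]
After op 5 (+): stack=[3,6] mem=[0,0,0,0]
After op 6 (STO M1): stack=[3] mem=[0,6,0,0]
After op 7 (pop): stack=[empty] mem=[0,6,0,0]
After op 8 (push 9): stack=[9] mem=[0,6,0,0]
After op 9 (dup): stack=[9,9] mem=[0,6,0,0]
After op 10 (+): stack=[18] mem=[0,6,0,0]
After op 11 (STO M3): stack=[empty] mem=[0,6,0,18]
After op 12 (push 9): stack=[9] mem=[0,6,0,18]
After op 13 (STO M1): stack=[empty] mem=[0,9,0,18]
After op 14 (RCL M1): stack=[9] mem=[0,9,0,18]
After op 15 (push 16): stack=[9,16] mem=[0,9,0,18]
After op 16 (+): stack=[25] mem=[0,9,0,18]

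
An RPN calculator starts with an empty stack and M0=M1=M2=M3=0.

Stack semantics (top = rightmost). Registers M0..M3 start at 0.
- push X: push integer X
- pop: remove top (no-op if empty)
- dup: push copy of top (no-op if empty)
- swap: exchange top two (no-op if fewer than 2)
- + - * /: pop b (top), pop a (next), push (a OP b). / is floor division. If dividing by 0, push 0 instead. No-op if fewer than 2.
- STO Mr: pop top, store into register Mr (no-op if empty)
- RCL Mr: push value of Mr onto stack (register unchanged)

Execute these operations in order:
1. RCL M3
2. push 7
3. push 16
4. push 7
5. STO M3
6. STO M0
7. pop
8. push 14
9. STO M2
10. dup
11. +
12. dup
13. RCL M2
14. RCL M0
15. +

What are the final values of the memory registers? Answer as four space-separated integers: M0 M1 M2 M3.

After op 1 (RCL M3): stack=[0] mem=[0,0,0,0]
After op 2 (push 7): stack=[0,7] mem=[0,0,0,0]
After op 3 (push 16): stack=[0,7,16] mem=[0,0,0,0]
After op 4 (push 7): stack=[0,7,16,7] mem=[0,0,0,0]
After op 5 (STO M3): stack=[0,7,16] mem=[0,0,0,7]
After op 6 (STO M0): stack=[0,7] mem=[16,0,0,7]
After op 7 (pop): stack=[0] mem=[16,0,0,7]
After op 8 (push 14): stack=[0,14] mem=[16,0,0,7]
After op 9 (STO M2): stack=[0] mem=[16,0,14,7]
After op 10 (dup): stack=[0,0] mem=[16,0,14,7]
After op 11 (+): stack=[0] mem=[16,0,14,7]
After op 12 (dup): stack=[0,0] mem=[16,0,14,7]
After op 13 (RCL M2): stack=[0,0,14] mem=[16,0,14,7]
After op 14 (RCL M0): stack=[0,0,14,16] mem=[16,0,14,7]
After op 15 (+): stack=[0,0,30] mem=[16,0,14,7]

Answer: 16 0 14 7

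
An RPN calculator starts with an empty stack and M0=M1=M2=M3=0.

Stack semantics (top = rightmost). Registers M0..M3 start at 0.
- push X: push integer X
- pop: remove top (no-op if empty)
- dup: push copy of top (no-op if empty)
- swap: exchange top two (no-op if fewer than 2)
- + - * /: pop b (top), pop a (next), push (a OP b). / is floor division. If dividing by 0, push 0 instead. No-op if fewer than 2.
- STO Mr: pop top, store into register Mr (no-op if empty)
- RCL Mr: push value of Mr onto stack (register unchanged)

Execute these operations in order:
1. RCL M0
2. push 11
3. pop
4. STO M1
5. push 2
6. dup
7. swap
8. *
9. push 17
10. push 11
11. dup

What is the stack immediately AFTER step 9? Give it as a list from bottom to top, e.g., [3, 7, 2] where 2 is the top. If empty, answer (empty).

After op 1 (RCL M0): stack=[0] mem=[0,0,0,0]
After op 2 (push 11): stack=[0,11] mem=[0,0,0,0]
After op 3 (pop): stack=[0] mem=[0,0,0,0]
After op 4 (STO M1): stack=[empty] mem=[0,0,0,0]
After op 5 (push 2): stack=[2] mem=[0,0,0,0]
After op 6 (dup): stack=[2,2] mem=[0,0,0,0]
After op 7 (swap): stack=[2,2] mem=[0,0,0,0]
After op 8 (*): stack=[4] mem=[0,0,0,0]
After op 9 (push 17): stack=[4,17] mem=[0,0,0,0]

[4, 17]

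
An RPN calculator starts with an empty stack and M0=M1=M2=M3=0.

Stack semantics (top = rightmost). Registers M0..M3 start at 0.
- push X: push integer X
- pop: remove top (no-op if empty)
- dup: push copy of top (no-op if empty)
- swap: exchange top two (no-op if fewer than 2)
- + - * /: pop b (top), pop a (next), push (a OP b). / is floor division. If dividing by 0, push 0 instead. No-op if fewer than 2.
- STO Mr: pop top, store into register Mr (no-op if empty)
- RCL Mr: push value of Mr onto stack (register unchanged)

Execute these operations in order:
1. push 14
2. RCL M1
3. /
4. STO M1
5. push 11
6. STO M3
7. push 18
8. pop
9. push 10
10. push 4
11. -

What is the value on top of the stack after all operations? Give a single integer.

After op 1 (push 14): stack=[14] mem=[0,0,0,0]
After op 2 (RCL M1): stack=[14,0] mem=[0,0,0,0]
After op 3 (/): stack=[0] mem=[0,0,0,0]
After op 4 (STO M1): stack=[empty] mem=[0,0,0,0]
After op 5 (push 11): stack=[11] mem=[0,0,0,0]
After op 6 (STO M3): stack=[empty] mem=[0,0,0,11]
After op 7 (push 18): stack=[18] mem=[0,0,0,11]
After op 8 (pop): stack=[empty] mem=[0,0,0,11]
After op 9 (push 10): stack=[10] mem=[0,0,0,11]
After op 10 (push 4): stack=[10,4] mem=[0,0,0,11]
After op 11 (-): stack=[6] mem=[0,0,0,11]

Answer: 6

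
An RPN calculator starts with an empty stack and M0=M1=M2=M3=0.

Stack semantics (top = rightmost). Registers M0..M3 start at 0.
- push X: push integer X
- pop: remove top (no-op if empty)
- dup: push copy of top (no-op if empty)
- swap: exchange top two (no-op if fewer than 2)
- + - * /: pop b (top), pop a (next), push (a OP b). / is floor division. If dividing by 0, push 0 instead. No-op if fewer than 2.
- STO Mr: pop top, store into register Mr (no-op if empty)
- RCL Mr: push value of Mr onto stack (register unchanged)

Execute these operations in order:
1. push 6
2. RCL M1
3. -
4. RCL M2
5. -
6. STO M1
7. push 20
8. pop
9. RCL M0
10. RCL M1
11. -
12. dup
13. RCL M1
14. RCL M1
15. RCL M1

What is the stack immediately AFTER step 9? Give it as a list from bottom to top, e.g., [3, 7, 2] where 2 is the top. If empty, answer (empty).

After op 1 (push 6): stack=[6] mem=[0,0,0,0]
After op 2 (RCL M1): stack=[6,0] mem=[0,0,0,0]
After op 3 (-): stack=[6] mem=[0,0,0,0]
After op 4 (RCL M2): stack=[6,0] mem=[0,0,0,0]
After op 5 (-): stack=[6] mem=[0,0,0,0]
After op 6 (STO M1): stack=[empty] mem=[0,6,0,0]
After op 7 (push 20): stack=[20] mem=[0,6,0,0]
After op 8 (pop): stack=[empty] mem=[0,6,0,0]
After op 9 (RCL M0): stack=[0] mem=[0,6,0,0]

[0]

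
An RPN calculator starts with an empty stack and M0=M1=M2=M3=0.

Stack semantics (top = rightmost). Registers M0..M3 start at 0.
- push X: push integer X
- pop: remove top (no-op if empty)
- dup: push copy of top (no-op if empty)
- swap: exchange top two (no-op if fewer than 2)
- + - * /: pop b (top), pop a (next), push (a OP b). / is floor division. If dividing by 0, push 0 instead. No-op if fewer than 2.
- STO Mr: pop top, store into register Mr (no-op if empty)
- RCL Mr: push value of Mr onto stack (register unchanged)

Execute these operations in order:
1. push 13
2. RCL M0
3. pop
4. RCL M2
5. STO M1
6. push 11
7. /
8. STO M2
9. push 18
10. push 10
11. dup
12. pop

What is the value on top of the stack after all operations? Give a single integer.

Answer: 10

Derivation:
After op 1 (push 13): stack=[13] mem=[0,0,0,0]
After op 2 (RCL M0): stack=[13,0] mem=[0,0,0,0]
After op 3 (pop): stack=[13] mem=[0,0,0,0]
After op 4 (RCL M2): stack=[13,0] mem=[0,0,0,0]
After op 5 (STO M1): stack=[13] mem=[0,0,0,0]
After op 6 (push 11): stack=[13,11] mem=[0,0,0,0]
After op 7 (/): stack=[1] mem=[0,0,0,0]
After op 8 (STO M2): stack=[empty] mem=[0,0,1,0]
After op 9 (push 18): stack=[18] mem=[0,0,1,0]
After op 10 (push 10): stack=[18,10] mem=[0,0,1,0]
After op 11 (dup): stack=[18,10,10] mem=[0,0,1,0]
After op 12 (pop): stack=[18,10] mem=[0,0,1,0]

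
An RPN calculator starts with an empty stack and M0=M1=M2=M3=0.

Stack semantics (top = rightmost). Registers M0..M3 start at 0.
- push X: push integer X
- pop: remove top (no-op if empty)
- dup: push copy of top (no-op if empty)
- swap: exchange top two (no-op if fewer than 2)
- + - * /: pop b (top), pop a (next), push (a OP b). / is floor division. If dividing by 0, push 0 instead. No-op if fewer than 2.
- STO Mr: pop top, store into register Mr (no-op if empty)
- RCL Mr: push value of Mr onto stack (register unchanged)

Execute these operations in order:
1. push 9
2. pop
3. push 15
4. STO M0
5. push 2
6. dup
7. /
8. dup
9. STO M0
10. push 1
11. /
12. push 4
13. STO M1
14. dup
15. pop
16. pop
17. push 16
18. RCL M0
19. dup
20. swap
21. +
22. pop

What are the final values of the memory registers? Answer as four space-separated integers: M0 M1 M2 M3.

Answer: 1 4 0 0

Derivation:
After op 1 (push 9): stack=[9] mem=[0,0,0,0]
After op 2 (pop): stack=[empty] mem=[0,0,0,0]
After op 3 (push 15): stack=[15] mem=[0,0,0,0]
After op 4 (STO M0): stack=[empty] mem=[15,0,0,0]
After op 5 (push 2): stack=[2] mem=[15,0,0,0]
After op 6 (dup): stack=[2,2] mem=[15,0,0,0]
After op 7 (/): stack=[1] mem=[15,0,0,0]
After op 8 (dup): stack=[1,1] mem=[15,0,0,0]
After op 9 (STO M0): stack=[1] mem=[1,0,0,0]
After op 10 (push 1): stack=[1,1] mem=[1,0,0,0]
After op 11 (/): stack=[1] mem=[1,0,0,0]
After op 12 (push 4): stack=[1,4] mem=[1,0,0,0]
After op 13 (STO M1): stack=[1] mem=[1,4,0,0]
After op 14 (dup): stack=[1,1] mem=[1,4,0,0]
After op 15 (pop): stack=[1] mem=[1,4,0,0]
After op 16 (pop): stack=[empty] mem=[1,4,0,0]
After op 17 (push 16): stack=[16] mem=[1,4,0,0]
After op 18 (RCL M0): stack=[16,1] mem=[1,4,0,0]
After op 19 (dup): stack=[16,1,1] mem=[1,4,0,0]
After op 20 (swap): stack=[16,1,1] mem=[1,4,0,0]
After op 21 (+): stack=[16,2] mem=[1,4,0,0]
After op 22 (pop): stack=[16] mem=[1,4,0,0]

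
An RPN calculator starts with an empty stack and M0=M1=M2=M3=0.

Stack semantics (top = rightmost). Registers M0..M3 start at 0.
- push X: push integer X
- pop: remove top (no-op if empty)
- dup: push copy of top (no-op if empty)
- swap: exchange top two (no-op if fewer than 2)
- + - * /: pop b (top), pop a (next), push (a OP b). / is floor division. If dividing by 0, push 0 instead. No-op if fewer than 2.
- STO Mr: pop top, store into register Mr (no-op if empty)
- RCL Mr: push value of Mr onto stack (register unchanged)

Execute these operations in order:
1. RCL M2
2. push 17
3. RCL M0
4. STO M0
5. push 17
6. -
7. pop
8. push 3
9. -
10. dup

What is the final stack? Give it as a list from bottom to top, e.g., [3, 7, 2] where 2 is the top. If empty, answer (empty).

Answer: [-3, -3]

Derivation:
After op 1 (RCL M2): stack=[0] mem=[0,0,0,0]
After op 2 (push 17): stack=[0,17] mem=[0,0,0,0]
After op 3 (RCL M0): stack=[0,17,0] mem=[0,0,0,0]
After op 4 (STO M0): stack=[0,17] mem=[0,0,0,0]
After op 5 (push 17): stack=[0,17,17] mem=[0,0,0,0]
After op 6 (-): stack=[0,0] mem=[0,0,0,0]
After op 7 (pop): stack=[0] mem=[0,0,0,0]
After op 8 (push 3): stack=[0,3] mem=[0,0,0,0]
After op 9 (-): stack=[-3] mem=[0,0,0,0]
After op 10 (dup): stack=[-3,-3] mem=[0,0,0,0]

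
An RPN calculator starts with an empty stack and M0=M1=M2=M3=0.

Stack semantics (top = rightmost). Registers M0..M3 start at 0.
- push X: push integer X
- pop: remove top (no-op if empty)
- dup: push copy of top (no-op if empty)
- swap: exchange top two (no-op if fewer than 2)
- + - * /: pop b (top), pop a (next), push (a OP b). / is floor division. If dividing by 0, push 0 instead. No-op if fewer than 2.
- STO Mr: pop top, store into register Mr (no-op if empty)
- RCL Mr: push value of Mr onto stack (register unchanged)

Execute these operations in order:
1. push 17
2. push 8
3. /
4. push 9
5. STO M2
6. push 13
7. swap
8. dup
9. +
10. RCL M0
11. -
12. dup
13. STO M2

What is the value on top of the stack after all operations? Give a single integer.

After op 1 (push 17): stack=[17] mem=[0,0,0,0]
After op 2 (push 8): stack=[17,8] mem=[0,0,0,0]
After op 3 (/): stack=[2] mem=[0,0,0,0]
After op 4 (push 9): stack=[2,9] mem=[0,0,0,0]
After op 5 (STO M2): stack=[2] mem=[0,0,9,0]
After op 6 (push 13): stack=[2,13] mem=[0,0,9,0]
After op 7 (swap): stack=[13,2] mem=[0,0,9,0]
After op 8 (dup): stack=[13,2,2] mem=[0,0,9,0]
After op 9 (+): stack=[13,4] mem=[0,0,9,0]
After op 10 (RCL M0): stack=[13,4,0] mem=[0,0,9,0]
After op 11 (-): stack=[13,4] mem=[0,0,9,0]
After op 12 (dup): stack=[13,4,4] mem=[0,0,9,0]
After op 13 (STO M2): stack=[13,4] mem=[0,0,4,0]

Answer: 4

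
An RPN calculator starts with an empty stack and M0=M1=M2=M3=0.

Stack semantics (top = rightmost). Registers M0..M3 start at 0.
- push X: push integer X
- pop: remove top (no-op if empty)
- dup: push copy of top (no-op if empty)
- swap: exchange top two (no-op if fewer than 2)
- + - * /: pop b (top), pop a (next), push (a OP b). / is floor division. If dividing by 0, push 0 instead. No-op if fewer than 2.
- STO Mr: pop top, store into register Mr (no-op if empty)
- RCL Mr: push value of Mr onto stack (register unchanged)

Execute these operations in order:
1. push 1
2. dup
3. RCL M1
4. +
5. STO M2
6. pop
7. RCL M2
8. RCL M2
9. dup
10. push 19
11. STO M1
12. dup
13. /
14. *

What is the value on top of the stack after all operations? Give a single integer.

After op 1 (push 1): stack=[1] mem=[0,0,0,0]
After op 2 (dup): stack=[1,1] mem=[0,0,0,0]
After op 3 (RCL M1): stack=[1,1,0] mem=[0,0,0,0]
After op 4 (+): stack=[1,1] mem=[0,0,0,0]
After op 5 (STO M2): stack=[1] mem=[0,0,1,0]
After op 6 (pop): stack=[empty] mem=[0,0,1,0]
After op 7 (RCL M2): stack=[1] mem=[0,0,1,0]
After op 8 (RCL M2): stack=[1,1] mem=[0,0,1,0]
After op 9 (dup): stack=[1,1,1] mem=[0,0,1,0]
After op 10 (push 19): stack=[1,1,1,19] mem=[0,0,1,0]
After op 11 (STO M1): stack=[1,1,1] mem=[0,19,1,0]
After op 12 (dup): stack=[1,1,1,1] mem=[0,19,1,0]
After op 13 (/): stack=[1,1,1] mem=[0,19,1,0]
After op 14 (*): stack=[1,1] mem=[0,19,1,0]

Answer: 1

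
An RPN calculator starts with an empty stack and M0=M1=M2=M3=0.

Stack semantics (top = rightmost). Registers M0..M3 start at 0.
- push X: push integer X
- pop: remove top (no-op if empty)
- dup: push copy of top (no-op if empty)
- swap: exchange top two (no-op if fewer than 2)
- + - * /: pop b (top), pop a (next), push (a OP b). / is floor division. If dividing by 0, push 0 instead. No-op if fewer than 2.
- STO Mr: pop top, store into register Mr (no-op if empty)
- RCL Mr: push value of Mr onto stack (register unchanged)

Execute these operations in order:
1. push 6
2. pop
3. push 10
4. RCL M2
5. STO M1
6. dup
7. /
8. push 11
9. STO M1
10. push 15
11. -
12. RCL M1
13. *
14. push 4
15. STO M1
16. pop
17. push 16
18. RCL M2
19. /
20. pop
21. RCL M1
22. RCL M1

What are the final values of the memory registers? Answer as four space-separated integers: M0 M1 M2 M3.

Answer: 0 4 0 0

Derivation:
After op 1 (push 6): stack=[6] mem=[0,0,0,0]
After op 2 (pop): stack=[empty] mem=[0,0,0,0]
After op 3 (push 10): stack=[10] mem=[0,0,0,0]
After op 4 (RCL M2): stack=[10,0] mem=[0,0,0,0]
After op 5 (STO M1): stack=[10] mem=[0,0,0,0]
After op 6 (dup): stack=[10,10] mem=[0,0,0,0]
After op 7 (/): stack=[1] mem=[0,0,0,0]
After op 8 (push 11): stack=[1,11] mem=[0,0,0,0]
After op 9 (STO M1): stack=[1] mem=[0,11,0,0]
After op 10 (push 15): stack=[1,15] mem=[0,11,0,0]
After op 11 (-): stack=[-14] mem=[0,11,0,0]
After op 12 (RCL M1): stack=[-14,11] mem=[0,11,0,0]
After op 13 (*): stack=[-154] mem=[0,11,0,0]
After op 14 (push 4): stack=[-154,4] mem=[0,11,0,0]
After op 15 (STO M1): stack=[-154] mem=[0,4,0,0]
After op 16 (pop): stack=[empty] mem=[0,4,0,0]
After op 17 (push 16): stack=[16] mem=[0,4,0,0]
After op 18 (RCL M2): stack=[16,0] mem=[0,4,0,0]
After op 19 (/): stack=[0] mem=[0,4,0,0]
After op 20 (pop): stack=[empty] mem=[0,4,0,0]
After op 21 (RCL M1): stack=[4] mem=[0,4,0,0]
After op 22 (RCL M1): stack=[4,4] mem=[0,4,0,0]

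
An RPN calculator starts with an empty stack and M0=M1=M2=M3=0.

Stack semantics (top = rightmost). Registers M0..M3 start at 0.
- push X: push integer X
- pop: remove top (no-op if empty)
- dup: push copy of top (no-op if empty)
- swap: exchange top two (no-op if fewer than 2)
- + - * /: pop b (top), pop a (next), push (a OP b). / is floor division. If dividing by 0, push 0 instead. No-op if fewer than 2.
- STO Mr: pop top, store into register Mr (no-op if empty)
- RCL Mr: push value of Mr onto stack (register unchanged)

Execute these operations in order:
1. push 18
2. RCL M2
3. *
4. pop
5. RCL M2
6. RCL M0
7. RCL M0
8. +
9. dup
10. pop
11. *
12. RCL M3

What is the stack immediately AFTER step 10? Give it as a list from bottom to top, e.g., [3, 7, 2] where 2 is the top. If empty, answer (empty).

After op 1 (push 18): stack=[18] mem=[0,0,0,0]
After op 2 (RCL M2): stack=[18,0] mem=[0,0,0,0]
After op 3 (*): stack=[0] mem=[0,0,0,0]
After op 4 (pop): stack=[empty] mem=[0,0,0,0]
After op 5 (RCL M2): stack=[0] mem=[0,0,0,0]
After op 6 (RCL M0): stack=[0,0] mem=[0,0,0,0]
After op 7 (RCL M0): stack=[0,0,0] mem=[0,0,0,0]
After op 8 (+): stack=[0,0] mem=[0,0,0,0]
After op 9 (dup): stack=[0,0,0] mem=[0,0,0,0]
After op 10 (pop): stack=[0,0] mem=[0,0,0,0]

[0, 0]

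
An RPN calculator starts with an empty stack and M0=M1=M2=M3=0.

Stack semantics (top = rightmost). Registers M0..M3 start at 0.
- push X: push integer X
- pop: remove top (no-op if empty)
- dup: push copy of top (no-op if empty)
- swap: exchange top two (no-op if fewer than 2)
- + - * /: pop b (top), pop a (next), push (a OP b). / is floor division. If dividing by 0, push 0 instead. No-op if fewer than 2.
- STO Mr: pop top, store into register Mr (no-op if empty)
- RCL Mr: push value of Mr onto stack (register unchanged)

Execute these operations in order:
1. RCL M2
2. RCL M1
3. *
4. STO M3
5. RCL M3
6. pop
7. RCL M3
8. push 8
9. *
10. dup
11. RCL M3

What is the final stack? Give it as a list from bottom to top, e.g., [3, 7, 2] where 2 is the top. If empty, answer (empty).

After op 1 (RCL M2): stack=[0] mem=[0,0,0,0]
After op 2 (RCL M1): stack=[0,0] mem=[0,0,0,0]
After op 3 (*): stack=[0] mem=[0,0,0,0]
After op 4 (STO M3): stack=[empty] mem=[0,0,0,0]
After op 5 (RCL M3): stack=[0] mem=[0,0,0,0]
After op 6 (pop): stack=[empty] mem=[0,0,0,0]
After op 7 (RCL M3): stack=[0] mem=[0,0,0,0]
After op 8 (push 8): stack=[0,8] mem=[0,0,0,0]
After op 9 (*): stack=[0] mem=[0,0,0,0]
After op 10 (dup): stack=[0,0] mem=[0,0,0,0]
After op 11 (RCL M3): stack=[0,0,0] mem=[0,0,0,0]

Answer: [0, 0, 0]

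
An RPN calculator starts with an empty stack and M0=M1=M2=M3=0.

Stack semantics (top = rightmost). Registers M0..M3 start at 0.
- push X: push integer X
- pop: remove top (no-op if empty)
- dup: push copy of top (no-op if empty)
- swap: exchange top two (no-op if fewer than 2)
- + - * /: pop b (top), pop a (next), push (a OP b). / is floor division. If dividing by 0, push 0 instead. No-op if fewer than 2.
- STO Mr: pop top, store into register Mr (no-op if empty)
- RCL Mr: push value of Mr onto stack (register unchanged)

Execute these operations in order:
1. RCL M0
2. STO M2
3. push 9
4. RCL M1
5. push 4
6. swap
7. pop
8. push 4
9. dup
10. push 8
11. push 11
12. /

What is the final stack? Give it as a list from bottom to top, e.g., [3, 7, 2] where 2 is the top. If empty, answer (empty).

Answer: [9, 4, 4, 4, 0]

Derivation:
After op 1 (RCL M0): stack=[0] mem=[0,0,0,0]
After op 2 (STO M2): stack=[empty] mem=[0,0,0,0]
After op 3 (push 9): stack=[9] mem=[0,0,0,0]
After op 4 (RCL M1): stack=[9,0] mem=[0,0,0,0]
After op 5 (push 4): stack=[9,0,4] mem=[0,0,0,0]
After op 6 (swap): stack=[9,4,0] mem=[0,0,0,0]
After op 7 (pop): stack=[9,4] mem=[0,0,0,0]
After op 8 (push 4): stack=[9,4,4] mem=[0,0,0,0]
After op 9 (dup): stack=[9,4,4,4] mem=[0,0,0,0]
After op 10 (push 8): stack=[9,4,4,4,8] mem=[0,0,0,0]
After op 11 (push 11): stack=[9,4,4,4,8,11] mem=[0,0,0,0]
After op 12 (/): stack=[9,4,4,4,0] mem=[0,0,0,0]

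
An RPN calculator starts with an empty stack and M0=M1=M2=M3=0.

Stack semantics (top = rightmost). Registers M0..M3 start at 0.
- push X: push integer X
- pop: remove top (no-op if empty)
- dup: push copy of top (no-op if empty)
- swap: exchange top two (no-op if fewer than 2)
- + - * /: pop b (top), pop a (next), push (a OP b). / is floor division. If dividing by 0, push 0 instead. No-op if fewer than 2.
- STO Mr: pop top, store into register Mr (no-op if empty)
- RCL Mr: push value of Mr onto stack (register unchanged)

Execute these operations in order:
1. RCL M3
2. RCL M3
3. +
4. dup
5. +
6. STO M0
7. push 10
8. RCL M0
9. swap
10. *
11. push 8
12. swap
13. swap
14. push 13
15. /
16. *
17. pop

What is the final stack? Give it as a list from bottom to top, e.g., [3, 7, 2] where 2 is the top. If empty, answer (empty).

Answer: (empty)

Derivation:
After op 1 (RCL M3): stack=[0] mem=[0,0,0,0]
After op 2 (RCL M3): stack=[0,0] mem=[0,0,0,0]
After op 3 (+): stack=[0] mem=[0,0,0,0]
After op 4 (dup): stack=[0,0] mem=[0,0,0,0]
After op 5 (+): stack=[0] mem=[0,0,0,0]
After op 6 (STO M0): stack=[empty] mem=[0,0,0,0]
After op 7 (push 10): stack=[10] mem=[0,0,0,0]
After op 8 (RCL M0): stack=[10,0] mem=[0,0,0,0]
After op 9 (swap): stack=[0,10] mem=[0,0,0,0]
After op 10 (*): stack=[0] mem=[0,0,0,0]
After op 11 (push 8): stack=[0,8] mem=[0,0,0,0]
After op 12 (swap): stack=[8,0] mem=[0,0,0,0]
After op 13 (swap): stack=[0,8] mem=[0,0,0,0]
After op 14 (push 13): stack=[0,8,13] mem=[0,0,0,0]
After op 15 (/): stack=[0,0] mem=[0,0,0,0]
After op 16 (*): stack=[0] mem=[0,0,0,0]
After op 17 (pop): stack=[empty] mem=[0,0,0,0]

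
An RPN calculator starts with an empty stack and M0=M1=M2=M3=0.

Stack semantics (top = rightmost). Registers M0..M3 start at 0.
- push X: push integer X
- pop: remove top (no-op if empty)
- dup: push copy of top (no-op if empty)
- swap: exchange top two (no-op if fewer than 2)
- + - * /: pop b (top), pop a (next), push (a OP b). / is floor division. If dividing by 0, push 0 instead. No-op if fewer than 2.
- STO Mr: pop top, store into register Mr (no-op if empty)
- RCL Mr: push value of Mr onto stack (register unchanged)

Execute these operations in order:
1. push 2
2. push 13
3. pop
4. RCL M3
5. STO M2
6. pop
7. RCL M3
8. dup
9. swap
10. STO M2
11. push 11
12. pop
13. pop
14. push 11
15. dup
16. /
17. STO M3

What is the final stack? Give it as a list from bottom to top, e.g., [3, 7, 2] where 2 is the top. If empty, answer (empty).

Answer: (empty)

Derivation:
After op 1 (push 2): stack=[2] mem=[0,0,0,0]
After op 2 (push 13): stack=[2,13] mem=[0,0,0,0]
After op 3 (pop): stack=[2] mem=[0,0,0,0]
After op 4 (RCL M3): stack=[2,0] mem=[0,0,0,0]
After op 5 (STO M2): stack=[2] mem=[0,0,0,0]
After op 6 (pop): stack=[empty] mem=[0,0,0,0]
After op 7 (RCL M3): stack=[0] mem=[0,0,0,0]
After op 8 (dup): stack=[0,0] mem=[0,0,0,0]
After op 9 (swap): stack=[0,0] mem=[0,0,0,0]
After op 10 (STO M2): stack=[0] mem=[0,0,0,0]
After op 11 (push 11): stack=[0,11] mem=[0,0,0,0]
After op 12 (pop): stack=[0] mem=[0,0,0,0]
After op 13 (pop): stack=[empty] mem=[0,0,0,0]
After op 14 (push 11): stack=[11] mem=[0,0,0,0]
After op 15 (dup): stack=[11,11] mem=[0,0,0,0]
After op 16 (/): stack=[1] mem=[0,0,0,0]
After op 17 (STO M3): stack=[empty] mem=[0,0,0,1]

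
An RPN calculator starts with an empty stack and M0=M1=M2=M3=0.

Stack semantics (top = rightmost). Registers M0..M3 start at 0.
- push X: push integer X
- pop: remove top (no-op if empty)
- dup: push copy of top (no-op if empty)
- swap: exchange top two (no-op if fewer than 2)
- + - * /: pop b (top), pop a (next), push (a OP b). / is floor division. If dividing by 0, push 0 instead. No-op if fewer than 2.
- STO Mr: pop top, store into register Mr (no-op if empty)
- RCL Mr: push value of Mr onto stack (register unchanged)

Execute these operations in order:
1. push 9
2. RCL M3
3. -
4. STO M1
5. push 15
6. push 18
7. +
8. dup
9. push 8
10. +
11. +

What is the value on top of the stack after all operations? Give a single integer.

After op 1 (push 9): stack=[9] mem=[0,0,0,0]
After op 2 (RCL M3): stack=[9,0] mem=[0,0,0,0]
After op 3 (-): stack=[9] mem=[0,0,0,0]
After op 4 (STO M1): stack=[empty] mem=[0,9,0,0]
After op 5 (push 15): stack=[15] mem=[0,9,0,0]
After op 6 (push 18): stack=[15,18] mem=[0,9,0,0]
After op 7 (+): stack=[33] mem=[0,9,0,0]
After op 8 (dup): stack=[33,33] mem=[0,9,0,0]
After op 9 (push 8): stack=[33,33,8] mem=[0,9,0,0]
After op 10 (+): stack=[33,41] mem=[0,9,0,0]
After op 11 (+): stack=[74] mem=[0,9,0,0]

Answer: 74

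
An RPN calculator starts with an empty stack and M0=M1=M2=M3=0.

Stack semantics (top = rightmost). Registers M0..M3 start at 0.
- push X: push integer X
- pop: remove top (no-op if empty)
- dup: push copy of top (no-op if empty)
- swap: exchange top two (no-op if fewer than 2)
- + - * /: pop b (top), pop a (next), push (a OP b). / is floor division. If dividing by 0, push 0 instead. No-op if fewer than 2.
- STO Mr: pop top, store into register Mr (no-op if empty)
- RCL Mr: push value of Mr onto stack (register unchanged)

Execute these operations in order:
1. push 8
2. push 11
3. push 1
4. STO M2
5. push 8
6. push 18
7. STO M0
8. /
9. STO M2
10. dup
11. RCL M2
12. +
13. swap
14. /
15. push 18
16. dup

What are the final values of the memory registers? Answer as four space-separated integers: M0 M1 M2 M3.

Answer: 18 0 1 0

Derivation:
After op 1 (push 8): stack=[8] mem=[0,0,0,0]
After op 2 (push 11): stack=[8,11] mem=[0,0,0,0]
After op 3 (push 1): stack=[8,11,1] mem=[0,0,0,0]
After op 4 (STO M2): stack=[8,11] mem=[0,0,1,0]
After op 5 (push 8): stack=[8,11,8] mem=[0,0,1,0]
After op 6 (push 18): stack=[8,11,8,18] mem=[0,0,1,0]
After op 7 (STO M0): stack=[8,11,8] mem=[18,0,1,0]
After op 8 (/): stack=[8,1] mem=[18,0,1,0]
After op 9 (STO M2): stack=[8] mem=[18,0,1,0]
After op 10 (dup): stack=[8,8] mem=[18,0,1,0]
After op 11 (RCL M2): stack=[8,8,1] mem=[18,0,1,0]
After op 12 (+): stack=[8,9] mem=[18,0,1,0]
After op 13 (swap): stack=[9,8] mem=[18,0,1,0]
After op 14 (/): stack=[1] mem=[18,0,1,0]
After op 15 (push 18): stack=[1,18] mem=[18,0,1,0]
After op 16 (dup): stack=[1,18,18] mem=[18,0,1,0]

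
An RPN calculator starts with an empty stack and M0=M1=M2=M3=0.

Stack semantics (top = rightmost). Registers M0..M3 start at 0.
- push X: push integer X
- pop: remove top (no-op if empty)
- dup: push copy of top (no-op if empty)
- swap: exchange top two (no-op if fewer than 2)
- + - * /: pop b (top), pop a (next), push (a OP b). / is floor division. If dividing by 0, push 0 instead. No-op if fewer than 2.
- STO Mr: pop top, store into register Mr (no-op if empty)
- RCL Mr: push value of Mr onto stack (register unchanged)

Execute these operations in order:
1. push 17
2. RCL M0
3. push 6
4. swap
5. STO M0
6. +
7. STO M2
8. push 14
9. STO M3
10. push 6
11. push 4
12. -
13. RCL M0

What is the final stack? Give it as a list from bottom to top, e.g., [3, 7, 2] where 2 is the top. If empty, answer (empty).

Answer: [2, 0]

Derivation:
After op 1 (push 17): stack=[17] mem=[0,0,0,0]
After op 2 (RCL M0): stack=[17,0] mem=[0,0,0,0]
After op 3 (push 6): stack=[17,0,6] mem=[0,0,0,0]
After op 4 (swap): stack=[17,6,0] mem=[0,0,0,0]
After op 5 (STO M0): stack=[17,6] mem=[0,0,0,0]
After op 6 (+): stack=[23] mem=[0,0,0,0]
After op 7 (STO M2): stack=[empty] mem=[0,0,23,0]
After op 8 (push 14): stack=[14] mem=[0,0,23,0]
After op 9 (STO M3): stack=[empty] mem=[0,0,23,14]
After op 10 (push 6): stack=[6] mem=[0,0,23,14]
After op 11 (push 4): stack=[6,4] mem=[0,0,23,14]
After op 12 (-): stack=[2] mem=[0,0,23,14]
After op 13 (RCL M0): stack=[2,0] mem=[0,0,23,14]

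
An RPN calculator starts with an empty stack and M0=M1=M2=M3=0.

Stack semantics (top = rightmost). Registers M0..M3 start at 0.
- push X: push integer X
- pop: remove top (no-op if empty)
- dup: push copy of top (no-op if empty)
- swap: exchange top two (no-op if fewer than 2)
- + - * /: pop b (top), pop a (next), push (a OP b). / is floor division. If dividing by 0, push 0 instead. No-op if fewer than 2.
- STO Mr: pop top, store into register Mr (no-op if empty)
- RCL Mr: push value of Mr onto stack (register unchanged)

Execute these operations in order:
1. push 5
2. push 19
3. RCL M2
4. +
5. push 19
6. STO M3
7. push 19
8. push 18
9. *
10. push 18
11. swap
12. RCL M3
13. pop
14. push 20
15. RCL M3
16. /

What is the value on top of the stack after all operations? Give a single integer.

After op 1 (push 5): stack=[5] mem=[0,0,0,0]
After op 2 (push 19): stack=[5,19] mem=[0,0,0,0]
After op 3 (RCL M2): stack=[5,19,0] mem=[0,0,0,0]
After op 4 (+): stack=[5,19] mem=[0,0,0,0]
After op 5 (push 19): stack=[5,19,19] mem=[0,0,0,0]
After op 6 (STO M3): stack=[5,19] mem=[0,0,0,19]
After op 7 (push 19): stack=[5,19,19] mem=[0,0,0,19]
After op 8 (push 18): stack=[5,19,19,18] mem=[0,0,0,19]
After op 9 (*): stack=[5,19,342] mem=[0,0,0,19]
After op 10 (push 18): stack=[5,19,342,18] mem=[0,0,0,19]
After op 11 (swap): stack=[5,19,18,342] mem=[0,0,0,19]
After op 12 (RCL M3): stack=[5,19,18,342,19] mem=[0,0,0,19]
After op 13 (pop): stack=[5,19,18,342] mem=[0,0,0,19]
After op 14 (push 20): stack=[5,19,18,342,20] mem=[0,0,0,19]
After op 15 (RCL M3): stack=[5,19,18,342,20,19] mem=[0,0,0,19]
After op 16 (/): stack=[5,19,18,342,1] mem=[0,0,0,19]

Answer: 1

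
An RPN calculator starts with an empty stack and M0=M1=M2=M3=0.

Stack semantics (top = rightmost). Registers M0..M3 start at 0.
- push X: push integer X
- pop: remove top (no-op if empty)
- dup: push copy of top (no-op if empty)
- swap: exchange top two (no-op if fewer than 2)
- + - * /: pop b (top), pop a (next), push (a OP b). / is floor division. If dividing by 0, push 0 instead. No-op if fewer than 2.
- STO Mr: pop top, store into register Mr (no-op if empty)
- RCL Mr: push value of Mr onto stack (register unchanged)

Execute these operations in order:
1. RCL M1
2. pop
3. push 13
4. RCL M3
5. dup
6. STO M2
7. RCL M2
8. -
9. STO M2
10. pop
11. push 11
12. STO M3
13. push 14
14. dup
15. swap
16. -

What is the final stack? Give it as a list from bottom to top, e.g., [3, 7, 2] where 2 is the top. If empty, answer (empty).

Answer: [0]

Derivation:
After op 1 (RCL M1): stack=[0] mem=[0,0,0,0]
After op 2 (pop): stack=[empty] mem=[0,0,0,0]
After op 3 (push 13): stack=[13] mem=[0,0,0,0]
After op 4 (RCL M3): stack=[13,0] mem=[0,0,0,0]
After op 5 (dup): stack=[13,0,0] mem=[0,0,0,0]
After op 6 (STO M2): stack=[13,0] mem=[0,0,0,0]
After op 7 (RCL M2): stack=[13,0,0] mem=[0,0,0,0]
After op 8 (-): stack=[13,0] mem=[0,0,0,0]
After op 9 (STO M2): stack=[13] mem=[0,0,0,0]
After op 10 (pop): stack=[empty] mem=[0,0,0,0]
After op 11 (push 11): stack=[11] mem=[0,0,0,0]
After op 12 (STO M3): stack=[empty] mem=[0,0,0,11]
After op 13 (push 14): stack=[14] mem=[0,0,0,11]
After op 14 (dup): stack=[14,14] mem=[0,0,0,11]
After op 15 (swap): stack=[14,14] mem=[0,0,0,11]
After op 16 (-): stack=[0] mem=[0,0,0,11]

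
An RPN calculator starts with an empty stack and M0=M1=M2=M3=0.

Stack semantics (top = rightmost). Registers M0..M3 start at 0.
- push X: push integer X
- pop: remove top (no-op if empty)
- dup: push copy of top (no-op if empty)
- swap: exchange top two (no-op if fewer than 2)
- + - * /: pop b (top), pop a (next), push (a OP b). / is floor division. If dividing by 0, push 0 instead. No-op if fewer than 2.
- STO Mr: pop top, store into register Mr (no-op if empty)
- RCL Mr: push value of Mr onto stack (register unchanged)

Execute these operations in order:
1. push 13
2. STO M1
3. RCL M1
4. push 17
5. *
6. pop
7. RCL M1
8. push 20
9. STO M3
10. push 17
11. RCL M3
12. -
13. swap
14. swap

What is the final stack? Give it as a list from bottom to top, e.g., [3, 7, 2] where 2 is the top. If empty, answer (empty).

Answer: [13, -3]

Derivation:
After op 1 (push 13): stack=[13] mem=[0,0,0,0]
After op 2 (STO M1): stack=[empty] mem=[0,13,0,0]
After op 3 (RCL M1): stack=[13] mem=[0,13,0,0]
After op 4 (push 17): stack=[13,17] mem=[0,13,0,0]
After op 5 (*): stack=[221] mem=[0,13,0,0]
After op 6 (pop): stack=[empty] mem=[0,13,0,0]
After op 7 (RCL M1): stack=[13] mem=[0,13,0,0]
After op 8 (push 20): stack=[13,20] mem=[0,13,0,0]
After op 9 (STO M3): stack=[13] mem=[0,13,0,20]
After op 10 (push 17): stack=[13,17] mem=[0,13,0,20]
After op 11 (RCL M3): stack=[13,17,20] mem=[0,13,0,20]
After op 12 (-): stack=[13,-3] mem=[0,13,0,20]
After op 13 (swap): stack=[-3,13] mem=[0,13,0,20]
After op 14 (swap): stack=[13,-3] mem=[0,13,0,20]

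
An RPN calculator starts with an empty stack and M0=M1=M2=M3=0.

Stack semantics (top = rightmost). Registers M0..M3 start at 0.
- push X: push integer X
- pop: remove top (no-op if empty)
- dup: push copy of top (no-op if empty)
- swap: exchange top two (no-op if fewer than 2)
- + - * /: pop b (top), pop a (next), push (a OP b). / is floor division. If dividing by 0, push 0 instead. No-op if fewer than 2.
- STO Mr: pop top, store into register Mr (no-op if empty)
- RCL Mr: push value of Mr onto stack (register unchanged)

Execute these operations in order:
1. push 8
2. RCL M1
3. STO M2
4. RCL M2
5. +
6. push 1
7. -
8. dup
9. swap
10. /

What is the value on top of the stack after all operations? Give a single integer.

Answer: 1

Derivation:
After op 1 (push 8): stack=[8] mem=[0,0,0,0]
After op 2 (RCL M1): stack=[8,0] mem=[0,0,0,0]
After op 3 (STO M2): stack=[8] mem=[0,0,0,0]
After op 4 (RCL M2): stack=[8,0] mem=[0,0,0,0]
After op 5 (+): stack=[8] mem=[0,0,0,0]
After op 6 (push 1): stack=[8,1] mem=[0,0,0,0]
After op 7 (-): stack=[7] mem=[0,0,0,0]
After op 8 (dup): stack=[7,7] mem=[0,0,0,0]
After op 9 (swap): stack=[7,7] mem=[0,0,0,0]
After op 10 (/): stack=[1] mem=[0,0,0,0]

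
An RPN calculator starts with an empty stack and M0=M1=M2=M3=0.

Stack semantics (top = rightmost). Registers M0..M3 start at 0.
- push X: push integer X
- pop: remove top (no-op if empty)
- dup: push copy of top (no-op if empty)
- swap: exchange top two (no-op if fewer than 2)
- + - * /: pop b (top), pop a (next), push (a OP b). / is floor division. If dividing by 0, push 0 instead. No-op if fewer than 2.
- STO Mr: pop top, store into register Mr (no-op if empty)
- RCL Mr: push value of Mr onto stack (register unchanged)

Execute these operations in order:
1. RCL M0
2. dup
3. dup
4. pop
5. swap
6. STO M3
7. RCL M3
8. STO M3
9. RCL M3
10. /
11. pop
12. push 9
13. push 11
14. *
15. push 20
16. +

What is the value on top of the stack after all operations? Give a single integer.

After op 1 (RCL M0): stack=[0] mem=[0,0,0,0]
After op 2 (dup): stack=[0,0] mem=[0,0,0,0]
After op 3 (dup): stack=[0,0,0] mem=[0,0,0,0]
After op 4 (pop): stack=[0,0] mem=[0,0,0,0]
After op 5 (swap): stack=[0,0] mem=[0,0,0,0]
After op 6 (STO M3): stack=[0] mem=[0,0,0,0]
After op 7 (RCL M3): stack=[0,0] mem=[0,0,0,0]
After op 8 (STO M3): stack=[0] mem=[0,0,0,0]
After op 9 (RCL M3): stack=[0,0] mem=[0,0,0,0]
After op 10 (/): stack=[0] mem=[0,0,0,0]
After op 11 (pop): stack=[empty] mem=[0,0,0,0]
After op 12 (push 9): stack=[9] mem=[0,0,0,0]
After op 13 (push 11): stack=[9,11] mem=[0,0,0,0]
After op 14 (*): stack=[99] mem=[0,0,0,0]
After op 15 (push 20): stack=[99,20] mem=[0,0,0,0]
After op 16 (+): stack=[119] mem=[0,0,0,0]

Answer: 119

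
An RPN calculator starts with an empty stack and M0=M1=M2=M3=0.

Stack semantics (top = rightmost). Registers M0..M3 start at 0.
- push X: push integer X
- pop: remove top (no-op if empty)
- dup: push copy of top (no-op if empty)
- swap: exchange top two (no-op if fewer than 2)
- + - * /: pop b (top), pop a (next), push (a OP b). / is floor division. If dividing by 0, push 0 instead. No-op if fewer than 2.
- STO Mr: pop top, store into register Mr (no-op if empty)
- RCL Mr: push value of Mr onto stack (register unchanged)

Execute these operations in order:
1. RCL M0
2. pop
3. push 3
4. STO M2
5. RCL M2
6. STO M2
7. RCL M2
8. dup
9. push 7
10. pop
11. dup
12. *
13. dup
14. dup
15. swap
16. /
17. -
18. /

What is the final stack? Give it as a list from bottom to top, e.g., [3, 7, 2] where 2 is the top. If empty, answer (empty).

After op 1 (RCL M0): stack=[0] mem=[0,0,0,0]
After op 2 (pop): stack=[empty] mem=[0,0,0,0]
After op 3 (push 3): stack=[3] mem=[0,0,0,0]
After op 4 (STO M2): stack=[empty] mem=[0,0,3,0]
After op 5 (RCL M2): stack=[3] mem=[0,0,3,0]
After op 6 (STO M2): stack=[empty] mem=[0,0,3,0]
After op 7 (RCL M2): stack=[3] mem=[0,0,3,0]
After op 8 (dup): stack=[3,3] mem=[0,0,3,0]
After op 9 (push 7): stack=[3,3,7] mem=[0,0,3,0]
After op 10 (pop): stack=[3,3] mem=[0,0,3,0]
After op 11 (dup): stack=[3,3,3] mem=[0,0,3,0]
After op 12 (*): stack=[3,9] mem=[0,0,3,0]
After op 13 (dup): stack=[3,9,9] mem=[0,0,3,0]
After op 14 (dup): stack=[3,9,9,9] mem=[0,0,3,0]
After op 15 (swap): stack=[3,9,9,9] mem=[0,0,3,0]
After op 16 (/): stack=[3,9,1] mem=[0,0,3,0]
After op 17 (-): stack=[3,8] mem=[0,0,3,0]
After op 18 (/): stack=[0] mem=[0,0,3,0]

Answer: [0]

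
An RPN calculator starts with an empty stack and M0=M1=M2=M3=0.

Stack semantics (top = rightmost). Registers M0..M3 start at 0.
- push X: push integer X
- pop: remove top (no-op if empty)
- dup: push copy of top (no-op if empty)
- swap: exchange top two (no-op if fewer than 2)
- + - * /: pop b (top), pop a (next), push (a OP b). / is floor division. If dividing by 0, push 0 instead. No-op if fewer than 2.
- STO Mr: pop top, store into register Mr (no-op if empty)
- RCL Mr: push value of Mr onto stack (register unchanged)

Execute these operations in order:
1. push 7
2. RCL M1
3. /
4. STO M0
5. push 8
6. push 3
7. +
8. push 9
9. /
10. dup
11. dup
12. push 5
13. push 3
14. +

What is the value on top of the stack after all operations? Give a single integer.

Answer: 8

Derivation:
After op 1 (push 7): stack=[7] mem=[0,0,0,0]
After op 2 (RCL M1): stack=[7,0] mem=[0,0,0,0]
After op 3 (/): stack=[0] mem=[0,0,0,0]
After op 4 (STO M0): stack=[empty] mem=[0,0,0,0]
After op 5 (push 8): stack=[8] mem=[0,0,0,0]
After op 6 (push 3): stack=[8,3] mem=[0,0,0,0]
After op 7 (+): stack=[11] mem=[0,0,0,0]
After op 8 (push 9): stack=[11,9] mem=[0,0,0,0]
After op 9 (/): stack=[1] mem=[0,0,0,0]
After op 10 (dup): stack=[1,1] mem=[0,0,0,0]
After op 11 (dup): stack=[1,1,1] mem=[0,0,0,0]
After op 12 (push 5): stack=[1,1,1,5] mem=[0,0,0,0]
After op 13 (push 3): stack=[1,1,1,5,3] mem=[0,0,0,0]
After op 14 (+): stack=[1,1,1,8] mem=[0,0,0,0]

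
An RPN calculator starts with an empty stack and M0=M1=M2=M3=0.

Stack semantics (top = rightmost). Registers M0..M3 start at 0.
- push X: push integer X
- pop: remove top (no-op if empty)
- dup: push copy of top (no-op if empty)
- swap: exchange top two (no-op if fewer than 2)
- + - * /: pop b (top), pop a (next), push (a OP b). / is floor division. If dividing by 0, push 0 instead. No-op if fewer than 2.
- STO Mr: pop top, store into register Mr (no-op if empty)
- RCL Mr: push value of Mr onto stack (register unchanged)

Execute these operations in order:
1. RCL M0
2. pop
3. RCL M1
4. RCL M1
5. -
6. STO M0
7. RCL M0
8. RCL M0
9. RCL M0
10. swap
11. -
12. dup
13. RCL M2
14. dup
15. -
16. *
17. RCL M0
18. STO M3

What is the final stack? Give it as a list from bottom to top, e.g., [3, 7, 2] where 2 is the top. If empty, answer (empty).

After op 1 (RCL M0): stack=[0] mem=[0,0,0,0]
After op 2 (pop): stack=[empty] mem=[0,0,0,0]
After op 3 (RCL M1): stack=[0] mem=[0,0,0,0]
After op 4 (RCL M1): stack=[0,0] mem=[0,0,0,0]
After op 5 (-): stack=[0] mem=[0,0,0,0]
After op 6 (STO M0): stack=[empty] mem=[0,0,0,0]
After op 7 (RCL M0): stack=[0] mem=[0,0,0,0]
After op 8 (RCL M0): stack=[0,0] mem=[0,0,0,0]
After op 9 (RCL M0): stack=[0,0,0] mem=[0,0,0,0]
After op 10 (swap): stack=[0,0,0] mem=[0,0,0,0]
After op 11 (-): stack=[0,0] mem=[0,0,0,0]
After op 12 (dup): stack=[0,0,0] mem=[0,0,0,0]
After op 13 (RCL M2): stack=[0,0,0,0] mem=[0,0,0,0]
After op 14 (dup): stack=[0,0,0,0,0] mem=[0,0,0,0]
After op 15 (-): stack=[0,0,0,0] mem=[0,0,0,0]
After op 16 (*): stack=[0,0,0] mem=[0,0,0,0]
After op 17 (RCL M0): stack=[0,0,0,0] mem=[0,0,0,0]
After op 18 (STO M3): stack=[0,0,0] mem=[0,0,0,0]

Answer: [0, 0, 0]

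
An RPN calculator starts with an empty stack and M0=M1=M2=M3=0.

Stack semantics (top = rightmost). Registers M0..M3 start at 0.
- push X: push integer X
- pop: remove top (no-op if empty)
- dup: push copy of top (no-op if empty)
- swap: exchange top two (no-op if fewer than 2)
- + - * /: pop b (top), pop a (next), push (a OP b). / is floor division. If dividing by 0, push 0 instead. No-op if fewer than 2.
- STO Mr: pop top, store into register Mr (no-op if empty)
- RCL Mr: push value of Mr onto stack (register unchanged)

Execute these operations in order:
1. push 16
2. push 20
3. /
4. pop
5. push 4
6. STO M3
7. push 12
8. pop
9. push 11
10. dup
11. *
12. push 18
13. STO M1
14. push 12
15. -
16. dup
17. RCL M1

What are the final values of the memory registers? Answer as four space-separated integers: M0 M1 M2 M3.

Answer: 0 18 0 4

Derivation:
After op 1 (push 16): stack=[16] mem=[0,0,0,0]
After op 2 (push 20): stack=[16,20] mem=[0,0,0,0]
After op 3 (/): stack=[0] mem=[0,0,0,0]
After op 4 (pop): stack=[empty] mem=[0,0,0,0]
After op 5 (push 4): stack=[4] mem=[0,0,0,0]
After op 6 (STO M3): stack=[empty] mem=[0,0,0,4]
After op 7 (push 12): stack=[12] mem=[0,0,0,4]
After op 8 (pop): stack=[empty] mem=[0,0,0,4]
After op 9 (push 11): stack=[11] mem=[0,0,0,4]
After op 10 (dup): stack=[11,11] mem=[0,0,0,4]
After op 11 (*): stack=[121] mem=[0,0,0,4]
After op 12 (push 18): stack=[121,18] mem=[0,0,0,4]
After op 13 (STO M1): stack=[121] mem=[0,18,0,4]
After op 14 (push 12): stack=[121,12] mem=[0,18,0,4]
After op 15 (-): stack=[109] mem=[0,18,0,4]
After op 16 (dup): stack=[109,109] mem=[0,18,0,4]
After op 17 (RCL M1): stack=[109,109,18] mem=[0,18,0,4]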